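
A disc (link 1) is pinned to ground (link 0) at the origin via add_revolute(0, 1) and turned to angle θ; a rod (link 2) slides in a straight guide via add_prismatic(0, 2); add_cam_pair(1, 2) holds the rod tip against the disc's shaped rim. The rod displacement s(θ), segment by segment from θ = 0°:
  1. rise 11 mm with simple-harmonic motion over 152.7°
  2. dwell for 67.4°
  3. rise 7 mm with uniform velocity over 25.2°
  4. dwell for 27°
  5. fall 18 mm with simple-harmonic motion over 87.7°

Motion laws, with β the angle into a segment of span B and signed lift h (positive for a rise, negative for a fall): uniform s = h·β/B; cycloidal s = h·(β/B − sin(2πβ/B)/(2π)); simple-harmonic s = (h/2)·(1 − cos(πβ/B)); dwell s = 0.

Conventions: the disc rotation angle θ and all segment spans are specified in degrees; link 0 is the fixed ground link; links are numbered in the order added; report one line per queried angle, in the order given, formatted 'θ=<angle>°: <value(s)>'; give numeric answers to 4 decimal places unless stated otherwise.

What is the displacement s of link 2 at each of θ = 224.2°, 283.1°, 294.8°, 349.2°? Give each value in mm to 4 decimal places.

segment 1 (0° to 152.7°, simple-harmonic, h = 11) is passed completely: s = 0.0000 + (11) = 11.0000
segment 2 (152.7° to 220.1°, dwell): s unchanged at 11.0000
θ = 224.2° falls in segment 3 (220.1° to 245.3°, uniform, h = 7): β = 224.2 − 220.1 = 4.1°, B = 25.2°; Δs = 7·4.1/25.2 = 1.1389; s = 11.0000 + 1.1389 = 12.1389
segment 3 (220.1° to 245.3°, uniform, h = 7) is passed completely: s = 11.0000 + (7) = 18.0000
segment 4 (245.3° to 272.3°, dwell): s unchanged at 18.0000
θ = 283.1° falls in segment 5 (272.3° to 360°, simple-harmonic, h = -18): β = 283.1 − 272.3 = 10.8°, B = 87.7°; Δs = -18/2·(1 − cos(π·0.1231)) = -0.6652; s = 18.0000 − 0.6652 = 17.3348
θ = 294.8° falls in segment 5 (272.3° to 360°, simple-harmonic, h = -18): β = 294.8 − 272.3 = 22.5°, B = 87.7°; Δs = -18/2·(1 − cos(π·0.2566)) = -2.7685; s = 18.0000 − 2.7685 = 15.2315
θ = 349.2° falls in segment 5 (272.3° to 360°, simple-harmonic, h = -18): β = 349.2 − 272.3 = 76.9°, B = 87.7°; Δs = -18/2·(1 − cos(π·0.8769)) = -17.3348; s = 18.0000 − 17.3348 = 0.6652

θ=224.2°: 12.1389
θ=283.1°: 17.3348
θ=294.8°: 15.2315
θ=349.2°: 0.6652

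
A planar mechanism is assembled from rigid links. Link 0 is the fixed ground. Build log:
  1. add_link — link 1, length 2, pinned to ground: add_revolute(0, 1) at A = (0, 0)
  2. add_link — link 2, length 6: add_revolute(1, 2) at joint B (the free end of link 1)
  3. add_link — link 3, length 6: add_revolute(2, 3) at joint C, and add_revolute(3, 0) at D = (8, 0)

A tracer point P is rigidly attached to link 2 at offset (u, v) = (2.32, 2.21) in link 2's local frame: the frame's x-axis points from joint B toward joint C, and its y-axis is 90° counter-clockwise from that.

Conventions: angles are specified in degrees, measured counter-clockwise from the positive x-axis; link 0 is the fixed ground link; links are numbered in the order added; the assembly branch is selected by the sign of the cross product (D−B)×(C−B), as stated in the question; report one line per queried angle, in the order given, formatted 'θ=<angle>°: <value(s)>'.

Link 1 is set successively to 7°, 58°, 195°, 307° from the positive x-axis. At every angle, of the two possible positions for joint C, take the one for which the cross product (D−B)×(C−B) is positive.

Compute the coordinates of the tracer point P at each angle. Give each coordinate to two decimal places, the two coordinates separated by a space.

A=(0,0), D=(8.00,0)
θ=7°: B = A + 2.00·(cos7°, sin7°) = (1.9851, 0.2437)
θ=7°: |BD| = 6.0198
θ=7°: circle(B,6.00) ∩ circle(D,6.00): a=3.0099, h=5.1904
θ=7°:   candidates: C₊=(5.2027,5.3080) cross=31.245; C₋=(4.7824,-5.0643) cross=-31.245
θ=7°:   branch + wants cross > 0 → take C=(5.2027,5.3080) (cross=31.245)
θ=7°: ex = (C−B)/|BC| = (0.5363,0.8440); ey = (-0.8440,0.5363)
θ=7°: P = B + 2.32·ex + 2.21·ey = (1.3639,3.3871)
θ=58°: B = A + 2.00·(cos58°, sin58°) = (1.0598, 1.6961)
θ=58°: |BD| = 7.1444
θ=58°: circle(B,6.00) ∩ circle(D,6.00): a=3.5722, h=4.8207
θ=58°:   candidates: C₊=(5.6744,5.5310) cross=34.441; C₋=(3.3855,-3.8349) cross=-34.441
θ=58°:   branch + wants cross > 0 → take C=(5.6744,5.5310) (cross=34.441)
θ=58°: ex = (C−B)/|BC| = (0.7691,0.6391); ey = (-0.6391,0.7691)
θ=58°: P = B + 2.32·ex + 2.21·ey = (1.4316,4.8786)
θ=195°: B = A + 2.00·(cos195°, sin195°) = (-1.9319, -0.5176)
θ=195°: |BD| = 9.9453
θ=195°: circle(B,6.00) ∩ circle(D,6.00): a=4.9727, h=3.3575
θ=195°:   candidates: C₊=(2.8593,3.0941) cross=33.391; C₋=(3.2088,-3.6117) cross=-33.391
θ=195°:   branch + wants cross > 0 → take C=(2.8593,3.0941) (cross=33.391)
θ=195°: ex = (C−B)/|BC| = (0.7985,0.6020); ey = (-0.6020,0.7985)
θ=195°: P = B + 2.32·ex + 2.21·ey = (-1.4096,2.6436)
θ=307°: B = A + 2.00·(cos307°, sin307°) = (1.2036, -1.5973)
θ=307°: |BD| = 6.9815
θ=307°: circle(B,6.00) ∩ circle(D,6.00): a=3.4908, h=4.8800
θ=307°:   candidates: C₊=(3.4853,3.9519) cross=34.070; C₋=(5.7183,-5.5492) cross=-34.070
θ=307°:   branch + wants cross > 0 → take C=(3.4853,3.9519) (cross=34.070)
θ=307°: ex = (C−B)/|BC| = (0.3803,0.9249); ey = (-0.9249,0.3803)
θ=307°: P = B + 2.32·ex + 2.21·ey = (0.0419,1.3889)

θ=7°: 1.36 3.39
θ=58°: 1.43 4.88
θ=195°: -1.41 2.64
θ=307°: 0.04 1.39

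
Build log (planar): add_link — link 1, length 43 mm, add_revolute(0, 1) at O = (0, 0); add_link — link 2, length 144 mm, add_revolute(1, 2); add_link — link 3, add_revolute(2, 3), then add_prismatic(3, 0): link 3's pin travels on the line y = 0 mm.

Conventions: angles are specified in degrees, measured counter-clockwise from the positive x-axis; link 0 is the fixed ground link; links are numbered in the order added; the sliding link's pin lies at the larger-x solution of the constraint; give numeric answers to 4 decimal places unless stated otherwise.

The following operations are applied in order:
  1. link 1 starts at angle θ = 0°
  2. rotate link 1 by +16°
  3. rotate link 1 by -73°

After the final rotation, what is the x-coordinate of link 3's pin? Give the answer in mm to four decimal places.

geometry: r = 43 mm, L = 144 mm, e = 0 mm; θ starts at 0°
rotate link 1 by +16°: θ ← 0° +16° = 16°
rotate link 1 by -73°: θ ← 16° -73° = -57°
crank pin P = (r cos θ, r sin θ) = (23.419479, -36.062834)
h = r sin θ − e = -36.062834 − 0 = -36.062834
x = r cos θ + √(L² − h²) = 23.419479 + 139.411162 = 162.830640

162.8306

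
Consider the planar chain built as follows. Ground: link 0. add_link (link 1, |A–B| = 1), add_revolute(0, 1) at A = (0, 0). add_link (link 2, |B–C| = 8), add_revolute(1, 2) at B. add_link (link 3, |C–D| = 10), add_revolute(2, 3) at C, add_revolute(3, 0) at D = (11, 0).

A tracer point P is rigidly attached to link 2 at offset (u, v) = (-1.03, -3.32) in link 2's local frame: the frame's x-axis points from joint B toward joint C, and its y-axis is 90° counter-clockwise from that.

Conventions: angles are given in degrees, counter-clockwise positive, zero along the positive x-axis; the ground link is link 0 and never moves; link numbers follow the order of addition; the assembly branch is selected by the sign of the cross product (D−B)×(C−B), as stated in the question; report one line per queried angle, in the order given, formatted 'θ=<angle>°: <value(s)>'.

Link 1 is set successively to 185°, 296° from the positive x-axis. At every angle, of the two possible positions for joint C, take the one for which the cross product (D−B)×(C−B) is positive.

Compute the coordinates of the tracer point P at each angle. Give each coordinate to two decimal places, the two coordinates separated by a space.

A=(0,0), D=(11.00,0)
θ=185°: B = A + 1.00·(cos185°, sin185°) = (-0.9962, -0.0872)
θ=185°: |BD| = 11.9965
θ=185°: circle(B,8.00) ∩ circle(D,10.00): a=4.4978, h=6.6159
θ=185°:   candidates: C₊=(3.4534,6.5612) cross=79.367; C₋=(3.5496,-6.6702) cross=-79.367
θ=185°:   branch + wants cross > 0 → take C=(3.4534,6.5612) (cross=79.367)
θ=185°: ex = (C−B)/|BC| = (0.5562,0.8310); ey = (-0.8310,0.5562)
θ=185°: P = B + -1.03·ex + -3.32·ey = (1.1900,-2.7897)
θ=296°: B = A + 1.00·(cos296°, sin296°) = (0.4384, -0.8988)
θ=296°: |BD| = 10.5998
θ=296°: circle(B,8.00) ∩ circle(D,10.00): a=3.6018, h=7.1433
θ=296°:   candidates: C₊=(3.4214,6.5242) cross=75.718; C₋=(4.6329,-7.7110) cross=-75.718
θ=296°:   branch + wants cross > 0 → take C=(3.4214,6.5242) (cross=75.718)
θ=296°: ex = (C−B)/|BC| = (0.3729,0.9279); ey = (-0.9279,0.3729)
θ=296°: P = B + -1.03·ex + -3.32·ey = (3.1349,-3.0925)

θ=185°: 1.19 -2.79
θ=296°: 3.13 -3.09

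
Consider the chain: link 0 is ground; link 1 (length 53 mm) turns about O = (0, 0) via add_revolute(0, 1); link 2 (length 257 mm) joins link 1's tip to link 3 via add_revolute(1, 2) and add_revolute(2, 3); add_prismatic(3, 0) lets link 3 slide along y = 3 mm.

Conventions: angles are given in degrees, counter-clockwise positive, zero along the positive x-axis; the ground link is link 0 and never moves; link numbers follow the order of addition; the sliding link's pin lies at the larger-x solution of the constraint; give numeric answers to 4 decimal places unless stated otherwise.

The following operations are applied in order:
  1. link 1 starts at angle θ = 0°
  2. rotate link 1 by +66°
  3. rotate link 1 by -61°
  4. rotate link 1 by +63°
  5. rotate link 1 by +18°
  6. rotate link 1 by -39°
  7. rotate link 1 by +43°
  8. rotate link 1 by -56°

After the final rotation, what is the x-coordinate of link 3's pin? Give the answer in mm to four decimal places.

geometry: r = 53 mm, L = 257 mm, e = 3 mm; θ starts at 0°
rotate link 1 by +66°: θ ← 0° +66° = 66°
rotate link 1 by -61°: θ ← 66° -61° = 5°
rotate link 1 by +63°: θ ← 5° +63° = 68°
rotate link 1 by +18°: θ ← 68° +18° = 86°
rotate link 1 by -39°: θ ← 86° -39° = 47°
rotate link 1 by +43°: θ ← 47° +43° = 90°
rotate link 1 by -56°: θ ← 90° -56° = 34°
crank pin P = (r cos θ, r sin θ) = (43.938991, 29.637224)
h = r sin θ − e = 29.637224 − 3 = 26.637224
x = r cos θ + √(L² − h²) = 43.938991 + 255.615841 = 299.554833

299.5548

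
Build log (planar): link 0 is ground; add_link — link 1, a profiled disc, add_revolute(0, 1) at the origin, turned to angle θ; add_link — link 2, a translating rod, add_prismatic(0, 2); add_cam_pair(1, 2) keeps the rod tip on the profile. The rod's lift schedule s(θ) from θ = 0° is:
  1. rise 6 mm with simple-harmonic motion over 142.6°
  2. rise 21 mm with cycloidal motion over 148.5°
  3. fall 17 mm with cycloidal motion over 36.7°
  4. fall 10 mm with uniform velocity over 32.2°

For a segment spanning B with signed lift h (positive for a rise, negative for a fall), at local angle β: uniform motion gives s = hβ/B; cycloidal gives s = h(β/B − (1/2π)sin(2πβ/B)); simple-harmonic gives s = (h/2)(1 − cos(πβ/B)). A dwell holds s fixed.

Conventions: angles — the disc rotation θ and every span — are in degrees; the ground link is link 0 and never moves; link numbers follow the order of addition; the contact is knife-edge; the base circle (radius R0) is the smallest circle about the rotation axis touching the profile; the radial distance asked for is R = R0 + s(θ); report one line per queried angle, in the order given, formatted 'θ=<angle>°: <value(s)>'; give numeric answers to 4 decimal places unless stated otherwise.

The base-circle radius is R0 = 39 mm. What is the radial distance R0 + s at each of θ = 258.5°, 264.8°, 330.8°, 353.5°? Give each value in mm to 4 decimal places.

seg 1 [0°–142.6°] simple-harmonic, h=6: full span → s += 6 → s = 6.0000
seg 2 [142.6°–291.1°] cycloidal, h=21: θ=258.5° here. β=115.9, B=148.5. 21·(0.7805 − sin(2π·0.7805)/(2π)) = 19.6711 → s = 25.6711
seg 2 [142.6°–291.1°] cycloidal, h=21: θ=264.8° here. β=122.2, B=148.5. 21·(0.8229 − sin(2π·0.8229)/(2π)) = 20.2786 → s = 26.2786
seg 2 [142.6°–291.1°] cycloidal, h=21: full span → s += 21 → s = 27.0000
seg 3 [291.1°–327.8°] cycloidal, h=-17: full span → s += -17 → s = 10.0000
seg 4 [327.8°–360°] uniform, h=-10: θ=330.8° here. β=3, B=32.2. -10·3/32.2 = -0.9317 → s = 9.0683
seg 4 [327.8°–360°] uniform, h=-10: θ=353.5° here. β=25.7, B=32.2. -10·25.7/32.2 = -7.9814 → s = 2.0186
θ=258.5°: R = R0 + s = 39 + 25.6711 = 64.6711
θ=264.8°: R = R0 + s = 39 + 26.2786 = 65.2786
θ=330.8°: R = R0 + s = 39 + 9.0683 = 48.0683
θ=353.5°: R = R0 + s = 39 + 2.0186 = 41.0186

θ=258.5°: 64.6711
θ=264.8°: 65.2786
θ=330.8°: 48.0683
θ=353.5°: 41.0186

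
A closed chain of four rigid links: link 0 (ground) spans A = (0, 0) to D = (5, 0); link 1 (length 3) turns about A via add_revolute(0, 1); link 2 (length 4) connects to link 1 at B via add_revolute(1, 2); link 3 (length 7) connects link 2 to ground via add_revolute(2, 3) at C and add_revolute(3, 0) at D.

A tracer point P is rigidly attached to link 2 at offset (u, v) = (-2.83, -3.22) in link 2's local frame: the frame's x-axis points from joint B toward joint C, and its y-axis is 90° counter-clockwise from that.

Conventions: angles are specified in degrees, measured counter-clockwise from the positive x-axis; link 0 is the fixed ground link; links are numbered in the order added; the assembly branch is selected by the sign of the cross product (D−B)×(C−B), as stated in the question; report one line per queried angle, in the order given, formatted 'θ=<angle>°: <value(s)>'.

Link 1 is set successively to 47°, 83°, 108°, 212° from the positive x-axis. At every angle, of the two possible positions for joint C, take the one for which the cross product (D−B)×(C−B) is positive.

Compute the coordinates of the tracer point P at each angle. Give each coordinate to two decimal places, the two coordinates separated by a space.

A=(0,0), D=(5.00,0)
θ=47°: B = A + 3.00·(cos47°, sin47°) = (2.0460, 2.1941)
θ=47°: |BD| = 3.6797
θ=47°: circle(B,4.00) ∩ circle(D,7.00): a=-2.6442, h=3.0013
θ=47°:   candidates: C₊=(1.7128,6.1802) cross=11.044; C₋=(-1.8664,1.3613) cross=-11.044
θ=47°:   branch + wants cross > 0 → take C=(1.7128,6.1802) (cross=11.044)
θ=47°: ex = (C−B)/|BC| = (-0.0833,0.9965); ey = (-0.9965,-0.0833)
θ=47°: P = B + -2.83·ex + -3.22·ey = (5.4905,-0.3579)
θ=83°: B = A + 3.00·(cos83°, sin83°) = (0.3656, 2.9776)
θ=83°: |BD| = 5.5085
θ=83°: circle(B,4.00) ∩ circle(D,7.00): a=-0.2411, h=3.9927
θ=83°:   candidates: C₊=(2.3210,6.4671) cross=21.994; C₋=(-1.9955,-0.2512) cross=-21.994
θ=83°:   branch + wants cross > 0 → take C=(2.3210,6.4671) (cross=21.994)
θ=83°: ex = (C−B)/|BC| = (0.4889,0.8724); ey = (-0.8724,0.4889)
θ=83°: P = B + -2.83·ex + -3.22·ey = (1.7911,-1.0653)
θ=108°: B = A + 3.00·(cos108°, sin108°) = (-0.9271, 2.8532)
θ=108°: |BD| = 6.5780
θ=108°: circle(B,4.00) ∩ circle(D,7.00): a=0.7807, h=3.9231
θ=108°:   candidates: C₊=(1.4780,6.0494) cross=25.806; C₋=(-1.9252,-1.0203) cross=-25.806
θ=108°:   branch + wants cross > 0 → take C=(1.4780,6.0494) (cross=25.806)
θ=108°: ex = (C−B)/|BC| = (0.6013,0.7991); ey = (-0.7991,0.6013)
θ=108°: P = B + -2.83·ex + -3.22·ey = (-0.0556,-1.3442)
θ=212°: B = A + 3.00·(cos212°, sin212°) = (-2.5441, -1.5898)
θ=212°: |BD| = 7.7098
θ=212°: circle(B,4.00) ∩ circle(D,7.00): a=1.7148, h=3.6138
θ=212°:   candidates: C₊=(-1.6114,2.3000) cross=27.862; C₋=(-0.1210,-4.7723) cross=-27.862
θ=212°:   branch + wants cross > 0 → take C=(-1.6114,2.3000) (cross=27.862)
θ=212°: ex = (C−B)/|BC| = (0.2332,0.9724); ey = (-0.9724,0.2332)
θ=212°: P = B + -2.83·ex + -3.22·ey = (-0.0729,-5.0926)

θ=47°: 5.49 -0.36
θ=83°: 1.79 -1.07
θ=108°: -0.06 -1.34
θ=212°: -0.07 -5.09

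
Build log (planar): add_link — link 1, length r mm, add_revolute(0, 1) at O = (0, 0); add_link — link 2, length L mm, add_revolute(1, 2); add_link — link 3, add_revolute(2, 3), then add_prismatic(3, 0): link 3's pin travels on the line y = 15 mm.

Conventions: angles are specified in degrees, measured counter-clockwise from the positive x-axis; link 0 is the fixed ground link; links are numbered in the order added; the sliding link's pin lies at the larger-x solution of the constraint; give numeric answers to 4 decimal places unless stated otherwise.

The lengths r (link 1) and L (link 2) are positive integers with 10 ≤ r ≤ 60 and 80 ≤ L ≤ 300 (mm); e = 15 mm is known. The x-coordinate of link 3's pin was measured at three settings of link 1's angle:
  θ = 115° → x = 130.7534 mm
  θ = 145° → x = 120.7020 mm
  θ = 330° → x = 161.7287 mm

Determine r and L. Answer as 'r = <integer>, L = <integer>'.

constraint per measurement: (x − r cos θ)² + (r sin θ − e)² = L²
subtracting the θ₁ and θ₂ equations cancels the r² and L² terms:
r = (x₁² − x₂²) / (2[(x₁cos θ₁ + e sin θ₁) − (x₂cos θ₂ + e sin θ₂)]) = 25.9999 → r = 26
L² = (x₁ − r cos θ₁)² + (r sin θ₁ − e)² = 20163.9878 → L = 142.0000 → L = 142
check at θ₃=330°: x = 161.7287 (printed 161.7287) ✓

r = 26, L = 142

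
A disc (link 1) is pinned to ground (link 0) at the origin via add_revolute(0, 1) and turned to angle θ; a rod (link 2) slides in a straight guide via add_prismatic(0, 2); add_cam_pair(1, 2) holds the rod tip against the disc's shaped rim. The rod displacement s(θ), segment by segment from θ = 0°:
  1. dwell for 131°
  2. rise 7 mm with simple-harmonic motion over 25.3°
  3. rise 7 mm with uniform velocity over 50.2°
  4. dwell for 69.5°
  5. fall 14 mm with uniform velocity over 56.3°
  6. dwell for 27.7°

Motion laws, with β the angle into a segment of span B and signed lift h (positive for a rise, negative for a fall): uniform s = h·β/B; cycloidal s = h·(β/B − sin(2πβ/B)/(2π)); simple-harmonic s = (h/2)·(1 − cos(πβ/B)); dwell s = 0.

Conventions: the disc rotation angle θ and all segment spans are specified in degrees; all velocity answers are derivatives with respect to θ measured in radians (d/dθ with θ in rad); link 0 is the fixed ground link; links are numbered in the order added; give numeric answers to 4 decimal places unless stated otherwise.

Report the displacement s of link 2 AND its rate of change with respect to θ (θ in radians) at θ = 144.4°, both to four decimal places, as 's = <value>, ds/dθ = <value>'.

segment 1 (0° to 131°, dwell): s unchanged at 0.0000
θ = 144.4° falls in segment 2 (131° to 156.3°, simple-harmonic, h = 7): β = 144.4 − 131 = 13.4°, B = 25.3°; Δs = 7/2·(1 − cos(π·0.5296)) = 3.8255; s = 0.0000 + 3.8255 = 3.8255
velocity in seg [131°–156.3°] (simple-harmonic), θ in radians: β = 13.4° = 0.2339 rad, B = 25.3° = 0.4416 rad; ds/dθ = (πh/(2B)) sin(πβ/B) = (π·7/(2·0.4416)) sin(π·0.5296) = 24.793277 mm/rad

s = 3.8255, ds/dθ = 24.7933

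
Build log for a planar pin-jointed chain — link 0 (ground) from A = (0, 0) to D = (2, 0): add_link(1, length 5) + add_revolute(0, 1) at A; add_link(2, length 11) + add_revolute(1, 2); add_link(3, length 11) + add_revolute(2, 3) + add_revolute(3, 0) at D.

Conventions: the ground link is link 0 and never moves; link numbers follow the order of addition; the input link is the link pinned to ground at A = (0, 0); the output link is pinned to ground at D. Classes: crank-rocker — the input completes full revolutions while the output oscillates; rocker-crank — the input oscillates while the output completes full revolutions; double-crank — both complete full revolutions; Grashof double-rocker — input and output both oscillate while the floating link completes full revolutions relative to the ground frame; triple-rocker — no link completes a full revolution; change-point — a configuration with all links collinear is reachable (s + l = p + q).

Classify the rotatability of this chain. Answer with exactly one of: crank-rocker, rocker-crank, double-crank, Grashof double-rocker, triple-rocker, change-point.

lengths: ground=2, input=5, coupler=11, output=11
sorted: s=2 (shortest), l=11 (longest), p+q=16
s + l = 13 vs p + q = 16
s + l < p + q (Grashof) with shortest = ground link → double-crank

double-crank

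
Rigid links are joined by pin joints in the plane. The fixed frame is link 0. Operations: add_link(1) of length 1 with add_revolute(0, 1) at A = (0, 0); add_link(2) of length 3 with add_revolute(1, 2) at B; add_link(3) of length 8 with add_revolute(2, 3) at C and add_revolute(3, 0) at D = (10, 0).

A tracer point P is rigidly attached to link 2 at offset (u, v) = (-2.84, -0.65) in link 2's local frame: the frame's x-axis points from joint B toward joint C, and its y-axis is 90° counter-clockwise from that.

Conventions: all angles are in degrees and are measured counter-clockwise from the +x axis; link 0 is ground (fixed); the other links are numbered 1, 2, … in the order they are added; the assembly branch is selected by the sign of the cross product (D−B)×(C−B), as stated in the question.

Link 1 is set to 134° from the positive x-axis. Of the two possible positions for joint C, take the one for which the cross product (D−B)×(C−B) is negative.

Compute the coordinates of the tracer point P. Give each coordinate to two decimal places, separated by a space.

A=(0,0), D=(10.00,0)
B = A + 1.00·(cos134°, sin134°) = (-0.6947, 0.7193)
|BD| = 10.7188
circle(B,3.00) ∩ circle(D,8.00): a=2.7938, h=1.0929
  candidates: C₊=(2.1662,1.6223) cross=11.715; C₋=(2.0195,-0.5586) cross=-11.715
  branch - wants cross < 0 → take C=(2.0195,-0.5586) (cross=-11.715)
ex = (C−B)/|BC| = (0.9047,-0.4260); ey = (0.4260,0.9047)
P = B + -2.84·ex + -0.65·ey = (-3.5410,1.3411)

-3.54 1.34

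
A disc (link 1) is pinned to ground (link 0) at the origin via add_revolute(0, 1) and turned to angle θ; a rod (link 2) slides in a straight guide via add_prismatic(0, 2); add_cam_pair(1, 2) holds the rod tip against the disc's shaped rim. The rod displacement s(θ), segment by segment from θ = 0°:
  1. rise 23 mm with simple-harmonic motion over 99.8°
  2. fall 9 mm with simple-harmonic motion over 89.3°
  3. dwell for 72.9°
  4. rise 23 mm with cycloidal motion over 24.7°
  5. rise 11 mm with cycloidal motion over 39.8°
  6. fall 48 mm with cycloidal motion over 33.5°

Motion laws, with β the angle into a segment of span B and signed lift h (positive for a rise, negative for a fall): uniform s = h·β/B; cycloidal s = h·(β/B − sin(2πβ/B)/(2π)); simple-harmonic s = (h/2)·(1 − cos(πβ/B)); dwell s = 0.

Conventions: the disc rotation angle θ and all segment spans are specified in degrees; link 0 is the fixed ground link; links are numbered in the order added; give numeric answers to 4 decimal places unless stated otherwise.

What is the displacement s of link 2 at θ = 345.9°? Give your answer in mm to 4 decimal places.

segment 1 (0° to 99.8°, simple-harmonic, h = 23) is passed completely: s = 0.0000 + (23) = 23.0000
segment 2 (99.8° to 189.1°, simple-harmonic, h = -9) is passed completely: s = 23.0000 + (-9) = 14.0000
segment 3 (189.1° to 262°, dwell): s unchanged at 14.0000
segment 4 (262° to 286.7°, cycloidal, h = 23) is passed completely: s = 14.0000 + (23) = 37.0000
segment 5 (286.7° to 326.5°, cycloidal, h = 11) is passed completely: s = 37.0000 + (11) = 48.0000
θ = 345.9° falls in segment 6 (326.5° to 360°, cycloidal, h = -48): β = 345.9 − 326.5 = 19.4°, B = 33.5°; Δs = -48·(0.5791 − sin(2π·0.5791)/(2π)) = -31.4396; s = 48.0000 − 31.4396 = 16.5604

16.5604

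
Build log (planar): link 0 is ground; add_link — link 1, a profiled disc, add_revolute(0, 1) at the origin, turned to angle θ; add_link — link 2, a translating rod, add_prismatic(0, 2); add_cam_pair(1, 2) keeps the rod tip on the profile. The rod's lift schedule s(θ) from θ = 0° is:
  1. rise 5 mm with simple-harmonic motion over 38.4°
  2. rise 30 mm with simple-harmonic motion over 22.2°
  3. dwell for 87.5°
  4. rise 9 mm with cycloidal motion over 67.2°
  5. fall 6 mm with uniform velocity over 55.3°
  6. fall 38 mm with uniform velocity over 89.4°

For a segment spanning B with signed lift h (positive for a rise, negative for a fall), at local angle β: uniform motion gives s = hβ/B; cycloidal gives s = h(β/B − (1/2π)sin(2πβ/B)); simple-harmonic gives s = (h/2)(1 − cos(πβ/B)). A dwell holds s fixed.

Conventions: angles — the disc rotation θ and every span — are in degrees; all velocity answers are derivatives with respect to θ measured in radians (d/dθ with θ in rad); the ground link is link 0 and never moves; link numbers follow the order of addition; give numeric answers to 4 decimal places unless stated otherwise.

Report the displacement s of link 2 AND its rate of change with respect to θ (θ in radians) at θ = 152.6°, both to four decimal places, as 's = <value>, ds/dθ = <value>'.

seg 1 [0°–38.4°] simple-harmonic, h=5: full span → s += 5 → s = 5.0000
seg 2 [38.4°–60.6°] simple-harmonic, h=30: full span → s += 30 → s = 35.0000
seg 3 [60.6°–148.1°] dwell: s stays 35.0000
seg 4 [148.1°–215.3°] cycloidal, h=9: θ=152.6° here. β=4.5, B=67.2. 9·(0.0670 − sin(2π·0.0670)/(2π)) = 0.0176 → s = 35.0176
velocity in seg [148.1°–215.3°] (cycloidal), θ in radians: β = 4.5° = 0.0785 rad, B = 67.2° = 1.1729 rad; ds/dθ = (h/B)(1 − cos(2πβ/B)) = (9/1.1729)(1 − cos(2π·0.0670)) = 0.669261 mm/rad

s = 35.0176, ds/dθ = 0.6693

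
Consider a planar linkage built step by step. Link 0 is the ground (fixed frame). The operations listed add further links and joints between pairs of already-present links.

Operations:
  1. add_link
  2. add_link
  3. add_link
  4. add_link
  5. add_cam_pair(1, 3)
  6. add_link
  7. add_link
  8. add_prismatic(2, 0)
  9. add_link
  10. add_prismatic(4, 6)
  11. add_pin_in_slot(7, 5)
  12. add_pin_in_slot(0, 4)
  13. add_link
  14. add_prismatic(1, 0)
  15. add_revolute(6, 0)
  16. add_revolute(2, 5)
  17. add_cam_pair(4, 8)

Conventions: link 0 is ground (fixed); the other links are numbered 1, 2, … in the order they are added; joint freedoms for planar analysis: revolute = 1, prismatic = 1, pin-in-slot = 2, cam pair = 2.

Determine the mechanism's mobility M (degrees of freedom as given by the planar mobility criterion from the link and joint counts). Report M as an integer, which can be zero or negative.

ground; <1,0,0>
#1 <2,0,0>
#2 <3,0,0>
#3 <4,0,0>
#4 <5,0,0>
C:1↔3 J2 <5,0,1>
#5 <6,0,1>
#6 <7,0,1>
P:2↔0 J1 <7,1,1>
#7 <8,1,1>
P:4↔6 J1 <8,2,1>
PS:7↔5 J2 <8,2,2>
PS:0↔4 J2 <8,2,3>
#8 <9,2,3>
P:1↔0 J1 <9,3,3>
R:6↔0 J1 <9,4,3>
R:2↔5 J1 <9,5,3>
C:4↔8 J2 <9,5,4>
3×8 − 2×5 − 1×4 = 10

M = 10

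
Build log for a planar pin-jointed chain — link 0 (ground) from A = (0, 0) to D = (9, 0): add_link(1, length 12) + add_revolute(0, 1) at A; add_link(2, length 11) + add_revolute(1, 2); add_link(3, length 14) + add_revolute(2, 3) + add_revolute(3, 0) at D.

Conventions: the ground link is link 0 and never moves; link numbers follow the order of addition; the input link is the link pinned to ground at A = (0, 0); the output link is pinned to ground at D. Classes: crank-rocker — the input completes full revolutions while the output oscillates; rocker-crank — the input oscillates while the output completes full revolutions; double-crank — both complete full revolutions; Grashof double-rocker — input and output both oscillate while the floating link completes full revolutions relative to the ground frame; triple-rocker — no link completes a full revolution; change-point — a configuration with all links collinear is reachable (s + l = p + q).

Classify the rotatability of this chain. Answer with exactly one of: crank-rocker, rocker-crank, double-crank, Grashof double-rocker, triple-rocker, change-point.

lengths: ground=9, input=12, coupler=11, output=14
sorted: s=9 (shortest), l=14 (longest), p+q=23
s + l = 23 vs p + q = 23
s + l = p + q → change-point (collinear configuration reachable)

change-point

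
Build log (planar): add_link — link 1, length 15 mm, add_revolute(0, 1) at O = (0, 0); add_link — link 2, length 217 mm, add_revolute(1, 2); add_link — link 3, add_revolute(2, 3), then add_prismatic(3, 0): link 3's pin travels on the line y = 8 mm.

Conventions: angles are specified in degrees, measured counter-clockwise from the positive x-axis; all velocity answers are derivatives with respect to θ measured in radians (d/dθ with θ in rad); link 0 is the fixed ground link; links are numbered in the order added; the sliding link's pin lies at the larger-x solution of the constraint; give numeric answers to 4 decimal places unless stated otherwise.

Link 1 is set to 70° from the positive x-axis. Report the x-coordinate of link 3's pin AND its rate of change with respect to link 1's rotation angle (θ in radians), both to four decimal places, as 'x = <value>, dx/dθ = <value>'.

geometry: r = 15 mm, L = 217 mm, e = 8 mm
crank pin P = (r cos θ, r sin θ) = (5.130302, 14.095389)
h = r sin θ − e = 14.095389 − 8 = 6.095389
x = r cos θ + √(L² − h²) = 5.130302 + 216.914375 = 222.044677
dx/dθ = −r sin θ − h·r cos θ/√(L² − h²) (θ in radians; h = 6.095389) = -14.239553

x = 222.0447, dx/dθ = -14.2396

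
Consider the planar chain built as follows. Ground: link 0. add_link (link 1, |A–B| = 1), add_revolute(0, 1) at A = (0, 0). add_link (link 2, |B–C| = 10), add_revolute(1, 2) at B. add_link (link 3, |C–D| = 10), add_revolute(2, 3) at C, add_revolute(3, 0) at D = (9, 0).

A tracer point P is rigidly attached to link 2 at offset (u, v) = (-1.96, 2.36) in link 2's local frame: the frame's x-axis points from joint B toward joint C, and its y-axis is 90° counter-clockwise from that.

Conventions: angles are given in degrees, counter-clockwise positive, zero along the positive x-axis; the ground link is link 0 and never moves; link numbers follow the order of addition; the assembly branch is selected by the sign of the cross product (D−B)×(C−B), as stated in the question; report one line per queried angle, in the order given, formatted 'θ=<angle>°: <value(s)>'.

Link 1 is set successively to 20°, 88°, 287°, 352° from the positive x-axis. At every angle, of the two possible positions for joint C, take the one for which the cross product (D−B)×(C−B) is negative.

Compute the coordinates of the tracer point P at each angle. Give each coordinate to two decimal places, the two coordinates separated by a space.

A=(0,0), D=(9.00,0)
θ=20°: B = A + 1.00·(cos20°, sin20°) = (0.9397, 0.3420)
θ=20°: |BD| = 8.0676
θ=20°: circle(B,10.00) ∩ circle(D,10.00): a=4.0338, h=9.1503
θ=20°:   candidates: C₊=(5.3578,9.3131) cross=73.821; C₋=(4.5819,-8.9711) cross=-73.821
θ=20°:   branch - wants cross < 0 → take C=(4.5819,-8.9711) (cross=-73.821)
θ=20°: ex = (C−B)/|BC| = (0.3642,-0.9313); ey = (0.9313,0.3642)
θ=20°: P = B + -1.96·ex + 2.36·ey = (2.4237,3.0270)
θ=88°: B = A + 1.00·(cos88°, sin88°) = (0.0349, 0.9994)
θ=88°: |BD| = 9.0206
θ=88°: circle(B,10.00) ∩ circle(D,10.00): a=4.5103, h=8.9251
θ=88°:   candidates: C₊=(5.5063,9.3698) cross=80.510; C₋=(3.5286,-8.3704) cross=-80.510
θ=88°:   branch - wants cross < 0 → take C=(3.5286,-8.3704) (cross=-80.510)
θ=88°: ex = (C−B)/|BC| = (0.3494,-0.9370); ey = (0.9370,0.3494)
θ=88°: P = B + -1.96·ex + 2.36·ey = (1.5614,3.6604)
θ=287°: B = A + 1.00·(cos287°, sin287°) = (0.2924, -0.9563)
θ=287°: |BD| = 8.7600
θ=287°: circle(B,10.00) ∩ circle(D,10.00): a=4.3800, h=8.9898
θ=287°:   candidates: C₊=(3.6648,8.4579) cross=78.750; C₋=(5.6276,-9.4142) cross=-78.750
θ=287°:   branch - wants cross < 0 → take C=(5.6276,-9.4142) (cross=-78.750)
θ=287°: ex = (C−B)/|BC| = (0.5335,-0.8458); ey = (0.8458,0.5335)
θ=287°: P = B + -1.96·ex + 2.36·ey = (1.2427,1.9605)
θ=352°: B = A + 1.00·(cos352°, sin352°) = (0.9903, -0.1392)
θ=352°: |BD| = 8.0109
θ=352°: circle(B,10.00) ∩ circle(D,10.00): a=4.0055, h=9.1628
θ=352°:   candidates: C₊=(4.8360,9.0918) cross=73.402; C₋=(5.1543,-9.2310) cross=-73.402
θ=352°:   branch - wants cross < 0 → take C=(5.1543,-9.2310) (cross=-73.402)
θ=352°: ex = (C−B)/|BC| = (0.4164,-0.9092); ey = (0.9092,0.4164)
θ=352°: P = B + -1.96·ex + 2.36·ey = (2.3198,2.6255)

θ=20°: 2.42 3.03
θ=88°: 1.56 3.66
θ=287°: 1.24 1.96
θ=352°: 2.32 2.63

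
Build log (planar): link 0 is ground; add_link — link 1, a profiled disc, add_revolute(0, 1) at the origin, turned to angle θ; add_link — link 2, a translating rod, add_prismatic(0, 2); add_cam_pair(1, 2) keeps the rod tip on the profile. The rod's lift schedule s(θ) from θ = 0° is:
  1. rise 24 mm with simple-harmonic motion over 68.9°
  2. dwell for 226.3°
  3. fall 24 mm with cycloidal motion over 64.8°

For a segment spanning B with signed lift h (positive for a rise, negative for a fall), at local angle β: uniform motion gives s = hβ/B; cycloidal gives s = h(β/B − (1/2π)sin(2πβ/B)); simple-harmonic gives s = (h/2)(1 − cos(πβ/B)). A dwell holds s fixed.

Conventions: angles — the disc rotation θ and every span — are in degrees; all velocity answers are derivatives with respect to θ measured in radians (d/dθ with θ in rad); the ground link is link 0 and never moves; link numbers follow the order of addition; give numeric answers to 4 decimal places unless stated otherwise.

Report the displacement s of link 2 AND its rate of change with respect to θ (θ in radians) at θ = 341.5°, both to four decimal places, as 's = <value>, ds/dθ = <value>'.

seg 1 [0°–68.9°] simple-harmonic, h=24: full span → s += 24 → s = 24.0000
seg 2 [68.9°–295.2°] dwell: s stays 24.0000
seg 3 [295.2°–360°] cycloidal, h=-24: θ=341.5° here. β=46.3, B=64.8. -24·(0.7145 − sin(2π·0.7145)/(2π)) = -20.8733 → s = 3.1267
velocity in seg [295.2°–360°] (cycloidal), θ in radians: β = 46.3° = 0.8081 rad, B = 64.8° = 1.1310 rad; ds/dθ = (h/B)(1 − cos(2πβ/B)) = ((-24)/1.1310)(1 − cos(2π·0.7145)) = -25.914038 mm/rad

s = 3.1267, ds/dθ = -25.9140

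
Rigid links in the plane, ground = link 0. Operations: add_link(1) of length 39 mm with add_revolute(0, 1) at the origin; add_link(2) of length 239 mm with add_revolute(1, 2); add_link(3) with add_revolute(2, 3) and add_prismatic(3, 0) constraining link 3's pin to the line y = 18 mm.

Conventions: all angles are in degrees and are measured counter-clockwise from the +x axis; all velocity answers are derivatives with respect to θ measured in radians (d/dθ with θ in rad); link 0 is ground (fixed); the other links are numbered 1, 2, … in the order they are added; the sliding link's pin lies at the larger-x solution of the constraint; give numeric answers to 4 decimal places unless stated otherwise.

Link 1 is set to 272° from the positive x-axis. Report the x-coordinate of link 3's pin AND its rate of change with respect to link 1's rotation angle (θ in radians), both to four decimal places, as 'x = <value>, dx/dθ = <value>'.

geometry: r = 39 mm, L = 239 mm, e = 18 mm
crank pin P = (r cos θ, r sin θ) = (1.361080, -38.976242)
h = r sin θ − e = -38.976242 − 18 = -56.976242
x = r cos θ + √(L² − h²) = 1.361080 + 232.109258 = 233.470339
dx/dθ = −r sin θ − h·r cos θ/√(L² − h²) (θ in radians; h = -56.976242) = 39.310349

x = 233.4703, dx/dθ = 39.3103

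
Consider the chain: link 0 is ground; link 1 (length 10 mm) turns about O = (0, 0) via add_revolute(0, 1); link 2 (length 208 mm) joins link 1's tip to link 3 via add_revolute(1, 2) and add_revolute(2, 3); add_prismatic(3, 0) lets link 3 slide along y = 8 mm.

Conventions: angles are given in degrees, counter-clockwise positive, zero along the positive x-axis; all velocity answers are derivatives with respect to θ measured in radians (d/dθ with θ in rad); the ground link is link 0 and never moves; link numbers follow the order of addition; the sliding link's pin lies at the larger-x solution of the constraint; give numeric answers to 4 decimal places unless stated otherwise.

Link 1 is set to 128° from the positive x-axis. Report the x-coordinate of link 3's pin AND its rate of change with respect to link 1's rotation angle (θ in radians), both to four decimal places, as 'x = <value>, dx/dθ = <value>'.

geometry: r = 10 mm, L = 208 mm, e = 8 mm
crank pin P = (r cos θ, r sin θ) = (-6.156615, 7.880108)
h = r sin θ − e = 7.880108 − 8 = -0.119892
x = r cos θ + √(L² − h²) = -6.156615 + 207.999965 = 201.843351
dx/dθ = −r sin θ − h·r cos θ/√(L² − h²) (θ in radians; h = -0.119892) = -7.883656

x = 201.8434, dx/dθ = -7.8837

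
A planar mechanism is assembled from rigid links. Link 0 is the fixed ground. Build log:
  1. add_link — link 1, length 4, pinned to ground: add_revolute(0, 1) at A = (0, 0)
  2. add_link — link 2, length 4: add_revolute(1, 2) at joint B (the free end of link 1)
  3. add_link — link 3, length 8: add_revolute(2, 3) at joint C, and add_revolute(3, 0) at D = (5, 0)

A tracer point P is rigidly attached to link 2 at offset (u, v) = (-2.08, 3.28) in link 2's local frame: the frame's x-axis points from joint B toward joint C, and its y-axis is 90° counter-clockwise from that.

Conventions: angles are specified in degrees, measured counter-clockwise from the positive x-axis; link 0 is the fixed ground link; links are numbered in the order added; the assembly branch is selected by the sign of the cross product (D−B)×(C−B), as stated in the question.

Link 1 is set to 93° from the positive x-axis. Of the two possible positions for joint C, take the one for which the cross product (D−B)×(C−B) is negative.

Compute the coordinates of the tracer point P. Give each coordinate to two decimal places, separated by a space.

A=(0,0), D=(5.00,0)
B = A + 4.00·(cos93°, sin93°) = (-0.2093, 3.9945)
|BD| = 6.5646
circle(B,4.00) ∩ circle(D,8.00): a=-0.3737, h=3.9825
  candidates: C₊=(1.9174,7.3823) cross=26.143; C₋=(-2.9293,1.0616) cross=-26.143
  branch - wants cross < 0 → take C=(-2.9293,1.0616) (cross=-26.143)
ex = (C−B)/|BC| = (-0.6800,-0.7332); ey = (0.7332,-0.6800)
P = B + -2.08·ex + 3.28·ey = (3.6100,3.2893)

3.61 3.29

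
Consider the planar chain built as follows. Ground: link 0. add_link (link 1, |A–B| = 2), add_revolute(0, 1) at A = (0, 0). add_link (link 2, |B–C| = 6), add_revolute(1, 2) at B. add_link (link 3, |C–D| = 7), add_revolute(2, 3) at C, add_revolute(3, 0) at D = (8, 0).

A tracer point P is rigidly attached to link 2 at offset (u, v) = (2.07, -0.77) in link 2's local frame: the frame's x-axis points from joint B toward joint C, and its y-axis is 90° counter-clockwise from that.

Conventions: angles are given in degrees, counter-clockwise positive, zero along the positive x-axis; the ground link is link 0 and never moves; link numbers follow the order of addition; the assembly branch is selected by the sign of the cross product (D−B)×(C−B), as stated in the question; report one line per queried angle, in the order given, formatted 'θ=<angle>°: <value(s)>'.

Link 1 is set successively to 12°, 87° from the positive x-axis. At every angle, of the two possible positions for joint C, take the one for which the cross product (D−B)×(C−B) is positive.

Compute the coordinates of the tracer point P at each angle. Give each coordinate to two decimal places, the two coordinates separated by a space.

A=(0,0), D=(8.00,0)
θ=12°: B = A + 2.00·(cos12°, sin12°) = (1.9563, 0.4158)
θ=12°: |BD| = 6.0580
θ=12°: circle(B,6.00) ∩ circle(D,7.00): a=1.9560, h=5.6722
θ=12°:   candidates: C₊=(4.2971,5.9404) cross=34.362; C₋=(3.5184,-5.3773) cross=-34.362
θ=12°:   branch + wants cross > 0 → take C=(4.2971,5.9404) (cross=34.362)
θ=12°: ex = (C−B)/|BC| = (0.3901,0.9208); ey = (-0.9208,0.3901)
θ=12°: P = B + 2.07·ex + -0.77·ey = (3.4728,2.0214)
θ=87°: B = A + 2.00·(cos87°, sin87°) = (0.1047, 1.9973)
θ=87°: |BD| = 8.1440
θ=87°: circle(B,6.00) ∩ circle(D,7.00): a=3.2739, h=5.0281
θ=87°:   candidates: C₊=(4.5117,6.0689) cross=40.949; C₋=(2.0455,-3.6802) cross=-40.949
θ=87°:   branch + wants cross > 0 → take C=(4.5117,6.0689) (cross=40.949)
θ=87°: ex = (C−B)/|BC| = (0.7345,0.6786); ey = (-0.6786,0.7345)
θ=87°: P = B + 2.07·ex + -0.77·ey = (2.1476,2.8364)

θ=12°: 3.47 2.02
θ=87°: 2.15 2.84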